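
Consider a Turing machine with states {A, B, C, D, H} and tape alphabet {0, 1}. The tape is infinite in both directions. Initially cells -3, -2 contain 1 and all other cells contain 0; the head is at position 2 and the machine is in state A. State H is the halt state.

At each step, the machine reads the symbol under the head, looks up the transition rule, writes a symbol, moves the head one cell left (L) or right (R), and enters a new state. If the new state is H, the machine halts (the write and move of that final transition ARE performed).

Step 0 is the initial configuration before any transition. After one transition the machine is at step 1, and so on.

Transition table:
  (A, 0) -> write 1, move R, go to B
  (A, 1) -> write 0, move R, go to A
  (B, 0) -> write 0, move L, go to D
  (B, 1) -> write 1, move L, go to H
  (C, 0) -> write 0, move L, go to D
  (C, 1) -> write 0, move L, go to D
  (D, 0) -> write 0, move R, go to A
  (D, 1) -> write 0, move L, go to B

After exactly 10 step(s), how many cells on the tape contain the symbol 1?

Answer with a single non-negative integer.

Answer: 2

Derivation:
Step 1: in state A at pos 2, read 0 -> (A,0)->write 1,move R,goto B. Now: state=B, head=3, tape[-4..4]=011000100 (head:        ^)
Step 2: in state B at pos 3, read 0 -> (B,0)->write 0,move L,goto D. Now: state=D, head=2, tape[-4..4]=011000100 (head:       ^)
Step 3: in state D at pos 2, read 1 -> (D,1)->write 0,move L,goto B. Now: state=B, head=1, tape[-4..4]=011000000 (head:      ^)
Step 4: in state B at pos 1, read 0 -> (B,0)->write 0,move L,goto D. Now: state=D, head=0, tape[-4..4]=011000000 (head:     ^)
Step 5: in state D at pos 0, read 0 -> (D,0)->write 0,move R,goto A. Now: state=A, head=1, tape[-4..4]=011000000 (head:      ^)
Step 6: in state A at pos 1, read 0 -> (A,0)->write 1,move R,goto B. Now: state=B, head=2, tape[-4..4]=011001000 (head:       ^)
Step 7: in state B at pos 2, read 0 -> (B,0)->write 0,move L,goto D. Now: state=D, head=1, tape[-4..4]=011001000 (head:      ^)
Step 8: in state D at pos 1, read 1 -> (D,1)->write 0,move L,goto B. Now: state=B, head=0, tape[-4..4]=011000000 (head:     ^)
Step 9: in state B at pos 0, read 0 -> (B,0)->write 0,move L,goto D. Now: state=D, head=-1, tape[-4..4]=011000000 (head:    ^)
Step 10: in state D at pos -1, read 0 -> (D,0)->write 0,move R,goto A. Now: state=A, head=0, tape[-4..4]=011000000 (head:     ^)
Cells containing 1 after step 10: {-3, -2} -> 2 cell(s)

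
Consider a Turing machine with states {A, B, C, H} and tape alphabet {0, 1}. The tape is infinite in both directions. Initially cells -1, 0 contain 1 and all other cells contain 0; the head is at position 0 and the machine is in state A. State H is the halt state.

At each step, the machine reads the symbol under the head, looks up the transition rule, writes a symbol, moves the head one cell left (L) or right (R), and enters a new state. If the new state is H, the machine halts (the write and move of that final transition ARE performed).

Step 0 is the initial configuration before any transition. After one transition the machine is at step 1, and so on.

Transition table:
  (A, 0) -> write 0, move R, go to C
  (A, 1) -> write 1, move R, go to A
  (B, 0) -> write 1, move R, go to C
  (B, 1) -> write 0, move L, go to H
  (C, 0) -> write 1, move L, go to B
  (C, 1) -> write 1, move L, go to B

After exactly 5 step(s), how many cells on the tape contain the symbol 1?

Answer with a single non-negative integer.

Answer: 4

Derivation:
Step 1: in state A at pos 0, read 1 -> (A,1)->write 1,move R,goto A. Now: state=A, head=1, tape[-2..2]=01100 (head:    ^)
Step 2: in state A at pos 1, read 0 -> (A,0)->write 0,move R,goto C. Now: state=C, head=2, tape[-2..3]=011000 (head:     ^)
Step 3: in state C at pos 2, read 0 -> (C,0)->write 1,move L,goto B. Now: state=B, head=1, tape[-2..3]=011010 (head:    ^)
Step 4: in state B at pos 1, read 0 -> (B,0)->write 1,move R,goto C. Now: state=C, head=2, tape[-2..3]=011110 (head:     ^)
Step 5: in state C at pos 2, read 1 -> (C,1)->write 1,move L,goto B. Now: state=B, head=1, tape[-2..3]=011110 (head:    ^)
Cells containing 1 after step 5: {-1, 0, 1, 2} -> 4 cell(s)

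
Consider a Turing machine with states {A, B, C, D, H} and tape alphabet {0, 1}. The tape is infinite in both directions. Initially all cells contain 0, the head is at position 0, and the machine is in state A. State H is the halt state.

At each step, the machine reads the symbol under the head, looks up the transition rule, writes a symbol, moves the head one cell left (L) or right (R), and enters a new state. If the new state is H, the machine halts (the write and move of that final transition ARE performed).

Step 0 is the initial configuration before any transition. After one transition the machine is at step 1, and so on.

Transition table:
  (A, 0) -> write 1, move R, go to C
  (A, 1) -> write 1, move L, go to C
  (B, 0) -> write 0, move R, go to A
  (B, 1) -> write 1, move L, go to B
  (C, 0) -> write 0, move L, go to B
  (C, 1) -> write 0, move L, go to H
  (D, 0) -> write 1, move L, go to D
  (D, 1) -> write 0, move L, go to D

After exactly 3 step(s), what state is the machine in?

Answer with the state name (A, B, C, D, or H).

Answer: B

Derivation:
Step 1: in state A at pos 0, read 0 -> (A,0)->write 1,move R,goto C. Now: state=C, head=1, tape[-1..2]=0100 (head:   ^)
Step 2: in state C at pos 1, read 0 -> (C,0)->write 0,move L,goto B. Now: state=B, head=0, tape[-1..2]=0100 (head:  ^)
Step 3: in state B at pos 0, read 1 -> (B,1)->write 1,move L,goto B. Now: state=B, head=-1, tape[-2..2]=00100 (head:  ^)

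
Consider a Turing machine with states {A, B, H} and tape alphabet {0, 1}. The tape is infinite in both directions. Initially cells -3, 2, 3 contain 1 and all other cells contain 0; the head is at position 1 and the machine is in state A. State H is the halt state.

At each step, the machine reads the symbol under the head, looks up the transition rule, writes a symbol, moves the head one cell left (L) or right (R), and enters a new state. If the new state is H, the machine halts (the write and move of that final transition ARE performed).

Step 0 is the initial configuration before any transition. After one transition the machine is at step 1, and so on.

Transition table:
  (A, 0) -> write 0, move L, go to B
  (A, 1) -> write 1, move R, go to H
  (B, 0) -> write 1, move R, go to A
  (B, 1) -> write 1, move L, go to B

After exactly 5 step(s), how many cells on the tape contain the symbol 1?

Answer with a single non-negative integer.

Step 1: in state A at pos 1, read 0 -> (A,0)->write 0,move L,goto B. Now: state=B, head=0, tape[-4..4]=010000110 (head:     ^)
Step 2: in state B at pos 0, read 0 -> (B,0)->write 1,move R,goto A. Now: state=A, head=1, tape[-4..4]=010010110 (head:      ^)
Step 3: in state A at pos 1, read 0 -> (A,0)->write 0,move L,goto B. Now: state=B, head=0, tape[-4..4]=010010110 (head:     ^)
Step 4: in state B at pos 0, read 1 -> (B,1)->write 1,move L,goto B. Now: state=B, head=-1, tape[-4..4]=010010110 (head:    ^)
Step 5: in state B at pos -1, read 0 -> (B,0)->write 1,move R,goto A. Now: state=A, head=0, tape[-4..4]=010110110 (head:     ^)
Cells containing 1 after step 5: {-3, -1, 0, 2, 3} -> 5 cell(s)

Answer: 5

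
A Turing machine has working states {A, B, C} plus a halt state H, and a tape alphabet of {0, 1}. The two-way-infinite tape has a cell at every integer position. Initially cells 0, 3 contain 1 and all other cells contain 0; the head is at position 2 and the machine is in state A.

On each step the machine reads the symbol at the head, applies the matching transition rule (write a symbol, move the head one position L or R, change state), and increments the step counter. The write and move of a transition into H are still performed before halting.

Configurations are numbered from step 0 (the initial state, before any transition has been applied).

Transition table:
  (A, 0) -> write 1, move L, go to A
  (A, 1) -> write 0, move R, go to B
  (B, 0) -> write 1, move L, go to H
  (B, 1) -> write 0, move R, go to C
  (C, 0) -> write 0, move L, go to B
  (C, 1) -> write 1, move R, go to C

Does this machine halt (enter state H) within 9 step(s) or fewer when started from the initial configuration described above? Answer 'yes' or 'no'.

Answer: no

Derivation:
Step 1: in state A at pos 2, read 0 -> (A,0)->write 1,move L,goto A. Now: state=A, head=1, tape[-1..4]=010110 (head:   ^)
Step 2: in state A at pos 1, read 0 -> (A,0)->write 1,move L,goto A. Now: state=A, head=0, tape[-1..4]=011110 (head:  ^)
Step 3: in state A at pos 0, read 1 -> (A,1)->write 0,move R,goto B. Now: state=B, head=1, tape[-1..4]=001110 (head:   ^)
Step 4: in state B at pos 1, read 1 -> (B,1)->write 0,move R,goto C. Now: state=C, head=2, tape[-1..4]=000110 (head:    ^)
Step 5: in state C at pos 2, read 1 -> (C,1)->write 1,move R,goto C. Now: state=C, head=3, tape[-1..4]=000110 (head:     ^)
Step 6: in state C at pos 3, read 1 -> (C,1)->write 1,move R,goto C. Now: state=C, head=4, tape[-1..5]=0001100 (head:      ^)
Step 7: in state C at pos 4, read 0 -> (C,0)->write 0,move L,goto B. Now: state=B, head=3, tape[-1..5]=0001100 (head:     ^)
Step 8: in state B at pos 3, read 1 -> (B,1)->write 0,move R,goto C. Now: state=C, head=4, tape[-1..5]=0001000 (head:      ^)
Step 9: in state C at pos 4, read 0 -> (C,0)->write 0,move L,goto B. Now: state=B, head=3, tape[-1..5]=0001000 (head:     ^)
After 9 step(s): state = B (not H) -> not halted within 9 -> no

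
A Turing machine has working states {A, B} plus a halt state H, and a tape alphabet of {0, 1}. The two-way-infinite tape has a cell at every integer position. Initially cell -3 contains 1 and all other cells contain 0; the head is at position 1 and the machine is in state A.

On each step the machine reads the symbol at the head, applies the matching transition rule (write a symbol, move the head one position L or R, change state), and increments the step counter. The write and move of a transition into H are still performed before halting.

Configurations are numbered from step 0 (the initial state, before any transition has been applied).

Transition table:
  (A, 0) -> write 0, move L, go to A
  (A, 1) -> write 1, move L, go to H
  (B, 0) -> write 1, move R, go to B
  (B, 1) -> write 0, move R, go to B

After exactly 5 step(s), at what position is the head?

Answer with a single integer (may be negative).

Step 1: in state A at pos 1, read 0 -> (A,0)->write 0,move L,goto A. Now: state=A, head=0, tape[-4..2]=0100000 (head:     ^)
Step 2: in state A at pos 0, read 0 -> (A,0)->write 0,move L,goto A. Now: state=A, head=-1, tape[-4..2]=0100000 (head:    ^)
Step 3: in state A at pos -1, read 0 -> (A,0)->write 0,move L,goto A. Now: state=A, head=-2, tape[-4..2]=0100000 (head:   ^)
Step 4: in state A at pos -2, read 0 -> (A,0)->write 0,move L,goto A. Now: state=A, head=-3, tape[-4..2]=0100000 (head:  ^)
Step 5: in state A at pos -3, read 1 -> (A,1)->write 1,move L,goto H. Now: state=H, head=-4, tape[-5..2]=00100000 (head:  ^)

Answer: -4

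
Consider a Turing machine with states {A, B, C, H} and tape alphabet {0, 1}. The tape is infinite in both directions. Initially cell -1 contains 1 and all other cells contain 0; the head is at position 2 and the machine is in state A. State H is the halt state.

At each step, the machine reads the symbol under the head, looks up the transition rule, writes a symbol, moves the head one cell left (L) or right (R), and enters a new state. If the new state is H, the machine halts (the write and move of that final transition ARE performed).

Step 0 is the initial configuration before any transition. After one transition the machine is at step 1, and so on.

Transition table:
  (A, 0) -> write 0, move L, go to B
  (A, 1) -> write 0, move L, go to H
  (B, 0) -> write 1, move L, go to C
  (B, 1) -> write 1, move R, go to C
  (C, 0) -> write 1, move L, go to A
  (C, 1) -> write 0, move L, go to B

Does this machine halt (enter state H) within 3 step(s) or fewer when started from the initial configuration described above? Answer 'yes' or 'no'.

Answer: no

Derivation:
Step 1: in state A at pos 2, read 0 -> (A,0)->write 0,move L,goto B. Now: state=B, head=1, tape[-2..3]=010000 (head:    ^)
Step 2: in state B at pos 1, read 0 -> (B,0)->write 1,move L,goto C. Now: state=C, head=0, tape[-2..3]=010100 (head:   ^)
Step 3: in state C at pos 0, read 0 -> (C,0)->write 1,move L,goto A. Now: state=A, head=-1, tape[-2..3]=011100 (head:  ^)
After 3 step(s): state = A (not H) -> not halted within 3 -> no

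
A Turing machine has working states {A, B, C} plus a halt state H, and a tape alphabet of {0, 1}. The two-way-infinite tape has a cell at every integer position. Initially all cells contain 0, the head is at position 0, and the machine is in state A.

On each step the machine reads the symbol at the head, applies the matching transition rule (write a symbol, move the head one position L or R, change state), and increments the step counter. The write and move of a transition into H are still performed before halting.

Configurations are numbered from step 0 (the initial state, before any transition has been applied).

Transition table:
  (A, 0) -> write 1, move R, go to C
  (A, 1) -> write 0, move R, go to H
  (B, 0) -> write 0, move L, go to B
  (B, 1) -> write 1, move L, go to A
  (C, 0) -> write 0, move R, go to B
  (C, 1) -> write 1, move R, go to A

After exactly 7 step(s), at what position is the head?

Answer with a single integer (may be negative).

Step 1: in state A at pos 0, read 0 -> (A,0)->write 1,move R,goto C. Now: state=C, head=1, tape[-1..2]=0100 (head:   ^)
Step 2: in state C at pos 1, read 0 -> (C,0)->write 0,move R,goto B. Now: state=B, head=2, tape[-1..3]=01000 (head:    ^)
Step 3: in state B at pos 2, read 0 -> (B,0)->write 0,move L,goto B. Now: state=B, head=1, tape[-1..3]=01000 (head:   ^)
Step 4: in state B at pos 1, read 0 -> (B,0)->write 0,move L,goto B. Now: state=B, head=0, tape[-1..3]=01000 (head:  ^)
Step 5: in state B at pos 0, read 1 -> (B,1)->write 1,move L,goto A. Now: state=A, head=-1, tape[-2..3]=001000 (head:  ^)
Step 6: in state A at pos -1, read 0 -> (A,0)->write 1,move R,goto C. Now: state=C, head=0, tape[-2..3]=011000 (head:   ^)
Step 7: in state C at pos 0, read 1 -> (C,1)->write 1,move R,goto A. Now: state=A, head=1, tape[-2..3]=011000 (head:    ^)

Answer: 1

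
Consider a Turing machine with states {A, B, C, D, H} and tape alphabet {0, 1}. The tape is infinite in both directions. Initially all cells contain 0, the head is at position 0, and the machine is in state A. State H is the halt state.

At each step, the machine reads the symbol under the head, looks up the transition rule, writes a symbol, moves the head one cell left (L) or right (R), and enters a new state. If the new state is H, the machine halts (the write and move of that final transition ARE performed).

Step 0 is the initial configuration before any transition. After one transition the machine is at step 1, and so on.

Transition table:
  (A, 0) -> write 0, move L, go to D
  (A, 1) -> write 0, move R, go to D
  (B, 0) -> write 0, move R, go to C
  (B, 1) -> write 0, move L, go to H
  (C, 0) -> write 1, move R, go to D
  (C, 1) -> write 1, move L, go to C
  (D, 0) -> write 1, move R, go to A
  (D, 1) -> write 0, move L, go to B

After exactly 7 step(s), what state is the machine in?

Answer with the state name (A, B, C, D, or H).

Answer: A

Derivation:
Step 1: in state A at pos 0, read 0 -> (A,0)->write 0,move L,goto D. Now: state=D, head=-1, tape[-2..1]=0000 (head:  ^)
Step 2: in state D at pos -1, read 0 -> (D,0)->write 1,move R,goto A. Now: state=A, head=0, tape[-2..1]=0100 (head:   ^)
Step 3: in state A at pos 0, read 0 -> (A,0)->write 0,move L,goto D. Now: state=D, head=-1, tape[-2..1]=0100 (head:  ^)
Step 4: in state D at pos -1, read 1 -> (D,1)->write 0,move L,goto B. Now: state=B, head=-2, tape[-3..1]=00000 (head:  ^)
Step 5: in state B at pos -2, read 0 -> (B,0)->write 0,move R,goto C. Now: state=C, head=-1, tape[-3..1]=00000 (head:   ^)
Step 6: in state C at pos -1, read 0 -> (C,0)->write 1,move R,goto D. Now: state=D, head=0, tape[-3..1]=00100 (head:    ^)
Step 7: in state D at pos 0, read 0 -> (D,0)->write 1,move R,goto A. Now: state=A, head=1, tape[-3..2]=001100 (head:     ^)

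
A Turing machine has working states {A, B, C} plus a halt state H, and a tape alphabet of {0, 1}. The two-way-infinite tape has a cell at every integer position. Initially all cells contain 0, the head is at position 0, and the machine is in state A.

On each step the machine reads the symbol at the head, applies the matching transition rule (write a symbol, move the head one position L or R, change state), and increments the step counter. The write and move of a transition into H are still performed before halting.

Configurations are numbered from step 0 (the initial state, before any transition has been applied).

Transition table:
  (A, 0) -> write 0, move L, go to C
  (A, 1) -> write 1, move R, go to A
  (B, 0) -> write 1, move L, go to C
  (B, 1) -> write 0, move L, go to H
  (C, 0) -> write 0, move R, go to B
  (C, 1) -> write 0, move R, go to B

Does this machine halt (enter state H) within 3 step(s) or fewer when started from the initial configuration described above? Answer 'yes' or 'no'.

Step 1: in state A at pos 0, read 0 -> (A,0)->write 0,move L,goto C. Now: state=C, head=-1, tape[-2..1]=0000 (head:  ^)
Step 2: in state C at pos -1, read 0 -> (C,0)->write 0,move R,goto B. Now: state=B, head=0, tape[-2..1]=0000 (head:   ^)
Step 3: in state B at pos 0, read 0 -> (B,0)->write 1,move L,goto C. Now: state=C, head=-1, tape[-2..1]=0010 (head:  ^)
After 3 step(s): state = C (not H) -> not halted within 3 -> no

Answer: no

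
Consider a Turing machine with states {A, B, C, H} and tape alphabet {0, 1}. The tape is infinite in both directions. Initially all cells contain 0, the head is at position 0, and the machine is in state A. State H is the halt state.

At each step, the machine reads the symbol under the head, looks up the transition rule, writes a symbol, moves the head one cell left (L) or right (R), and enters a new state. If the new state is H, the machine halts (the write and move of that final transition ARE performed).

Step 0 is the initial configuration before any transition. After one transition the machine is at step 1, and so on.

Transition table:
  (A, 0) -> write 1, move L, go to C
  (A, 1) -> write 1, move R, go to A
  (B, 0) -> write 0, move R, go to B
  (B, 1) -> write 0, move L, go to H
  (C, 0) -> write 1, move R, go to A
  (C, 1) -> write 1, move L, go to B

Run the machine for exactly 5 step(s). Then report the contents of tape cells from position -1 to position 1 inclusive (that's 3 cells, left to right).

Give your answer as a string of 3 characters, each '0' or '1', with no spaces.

Answer: 111

Derivation:
Step 1: in state A at pos 0, read 0 -> (A,0)->write 1,move L,goto C. Now: state=C, head=-1, tape[-2..1]=0010 (head:  ^)
Step 2: in state C at pos -1, read 0 -> (C,0)->write 1,move R,goto A. Now: state=A, head=0, tape[-2..1]=0110 (head:   ^)
Step 3: in state A at pos 0, read 1 -> (A,1)->write 1,move R,goto A. Now: state=A, head=1, tape[-2..2]=01100 (head:    ^)
Step 4: in state A at pos 1, read 0 -> (A,0)->write 1,move L,goto C. Now: state=C, head=0, tape[-2..2]=01110 (head:   ^)
Step 5: in state C at pos 0, read 1 -> (C,1)->write 1,move L,goto B. Now: state=B, head=-1, tape[-2..2]=01110 (head:  ^)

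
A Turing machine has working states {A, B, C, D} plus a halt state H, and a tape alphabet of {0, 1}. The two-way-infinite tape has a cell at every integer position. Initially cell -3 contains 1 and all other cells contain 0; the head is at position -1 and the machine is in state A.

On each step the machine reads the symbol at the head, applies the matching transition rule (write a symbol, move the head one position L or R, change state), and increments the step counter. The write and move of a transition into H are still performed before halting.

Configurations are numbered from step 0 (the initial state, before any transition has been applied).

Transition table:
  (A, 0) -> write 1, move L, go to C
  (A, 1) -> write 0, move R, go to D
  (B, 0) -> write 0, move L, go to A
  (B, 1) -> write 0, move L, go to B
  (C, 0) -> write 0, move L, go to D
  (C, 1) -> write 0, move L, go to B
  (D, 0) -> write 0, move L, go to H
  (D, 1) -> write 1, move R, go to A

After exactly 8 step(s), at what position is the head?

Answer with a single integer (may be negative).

Step 1: in state A at pos -1, read 0 -> (A,0)->write 1,move L,goto C. Now: state=C, head=-2, tape[-4..0]=01010 (head:   ^)
Step 2: in state C at pos -2, read 0 -> (C,0)->write 0,move L,goto D. Now: state=D, head=-3, tape[-4..0]=01010 (head:  ^)
Step 3: in state D at pos -3, read 1 -> (D,1)->write 1,move R,goto A. Now: state=A, head=-2, tape[-4..0]=01010 (head:   ^)
Step 4: in state A at pos -2, read 0 -> (A,0)->write 1,move L,goto C. Now: state=C, head=-3, tape[-4..0]=01110 (head:  ^)
Step 5: in state C at pos -3, read 1 -> (C,1)->write 0,move L,goto B. Now: state=B, head=-4, tape[-5..0]=000110 (head:  ^)
Step 6: in state B at pos -4, read 0 -> (B,0)->write 0,move L,goto A. Now: state=A, head=-5, tape[-6..0]=0000110 (head:  ^)
Step 7: in state A at pos -5, read 0 -> (A,0)->write 1,move L,goto C. Now: state=C, head=-6, tape[-7..0]=00100110 (head:  ^)
Step 8: in state C at pos -6, read 0 -> (C,0)->write 0,move L,goto D. Now: state=D, head=-7, tape[-8..0]=000100110 (head:  ^)

Answer: -7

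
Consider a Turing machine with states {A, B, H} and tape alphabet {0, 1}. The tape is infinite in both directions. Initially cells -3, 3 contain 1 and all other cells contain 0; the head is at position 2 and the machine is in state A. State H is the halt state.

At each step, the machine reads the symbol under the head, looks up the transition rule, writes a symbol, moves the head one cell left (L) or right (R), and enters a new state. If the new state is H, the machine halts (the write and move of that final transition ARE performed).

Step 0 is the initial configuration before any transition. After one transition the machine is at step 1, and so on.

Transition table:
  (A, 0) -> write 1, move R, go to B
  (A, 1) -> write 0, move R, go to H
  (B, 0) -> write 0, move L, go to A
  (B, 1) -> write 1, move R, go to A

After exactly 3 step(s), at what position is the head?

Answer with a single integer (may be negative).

Answer: 5

Derivation:
Step 1: in state A at pos 2, read 0 -> (A,0)->write 1,move R,goto B. Now: state=B, head=3, tape[-4..4]=010000110 (head:        ^)
Step 2: in state B at pos 3, read 1 -> (B,1)->write 1,move R,goto A. Now: state=A, head=4, tape[-4..5]=0100001100 (head:         ^)
Step 3: in state A at pos 4, read 0 -> (A,0)->write 1,move R,goto B. Now: state=B, head=5, tape[-4..6]=01000011100 (head:          ^)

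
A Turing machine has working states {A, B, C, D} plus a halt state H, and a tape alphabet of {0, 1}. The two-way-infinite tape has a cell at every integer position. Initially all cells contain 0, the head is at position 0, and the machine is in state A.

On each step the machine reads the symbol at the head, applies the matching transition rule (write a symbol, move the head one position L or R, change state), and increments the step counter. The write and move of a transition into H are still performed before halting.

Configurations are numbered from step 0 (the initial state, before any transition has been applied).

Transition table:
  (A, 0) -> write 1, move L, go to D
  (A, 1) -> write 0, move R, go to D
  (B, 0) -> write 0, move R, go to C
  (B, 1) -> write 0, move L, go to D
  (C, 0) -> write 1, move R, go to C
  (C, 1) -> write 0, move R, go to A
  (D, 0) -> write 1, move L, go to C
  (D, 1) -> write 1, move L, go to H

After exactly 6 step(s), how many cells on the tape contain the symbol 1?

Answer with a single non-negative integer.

Answer: 2

Derivation:
Step 1: in state A at pos 0, read 0 -> (A,0)->write 1,move L,goto D. Now: state=D, head=-1, tape[-2..1]=0010 (head:  ^)
Step 2: in state D at pos -1, read 0 -> (D,0)->write 1,move L,goto C. Now: state=C, head=-2, tape[-3..1]=00110 (head:  ^)
Step 3: in state C at pos -2, read 0 -> (C,0)->write 1,move R,goto C. Now: state=C, head=-1, tape[-3..1]=01110 (head:   ^)
Step 4: in state C at pos -1, read 1 -> (C,1)->write 0,move R,goto A. Now: state=A, head=0, tape[-3..1]=01010 (head:    ^)
Step 5: in state A at pos 0, read 1 -> (A,1)->write 0,move R,goto D. Now: state=D, head=1, tape[-3..2]=010000 (head:     ^)
Step 6: in state D at pos 1, read 0 -> (D,0)->write 1,move L,goto C. Now: state=C, head=0, tape[-3..2]=010010 (head:    ^)
Cells containing 1 after step 6: {-2, 1} -> 2 cell(s)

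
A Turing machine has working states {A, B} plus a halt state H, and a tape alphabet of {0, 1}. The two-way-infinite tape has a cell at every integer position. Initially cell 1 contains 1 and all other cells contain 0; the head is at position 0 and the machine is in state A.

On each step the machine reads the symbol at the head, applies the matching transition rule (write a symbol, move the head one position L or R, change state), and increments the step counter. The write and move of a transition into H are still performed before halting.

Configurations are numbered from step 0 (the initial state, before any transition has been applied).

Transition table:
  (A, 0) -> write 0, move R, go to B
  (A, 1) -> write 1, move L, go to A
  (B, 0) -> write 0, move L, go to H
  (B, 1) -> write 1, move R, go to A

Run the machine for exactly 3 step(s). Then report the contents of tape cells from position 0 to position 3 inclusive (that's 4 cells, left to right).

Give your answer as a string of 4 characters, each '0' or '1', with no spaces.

Answer: 0100

Derivation:
Step 1: in state A at pos 0, read 0 -> (A,0)->write 0,move R,goto B. Now: state=B, head=1, tape[-1..2]=0010 (head:   ^)
Step 2: in state B at pos 1, read 1 -> (B,1)->write 1,move R,goto A. Now: state=A, head=2, tape[-1..3]=00100 (head:    ^)
Step 3: in state A at pos 2, read 0 -> (A,0)->write 0,move R,goto B. Now: state=B, head=3, tape[-1..4]=001000 (head:     ^)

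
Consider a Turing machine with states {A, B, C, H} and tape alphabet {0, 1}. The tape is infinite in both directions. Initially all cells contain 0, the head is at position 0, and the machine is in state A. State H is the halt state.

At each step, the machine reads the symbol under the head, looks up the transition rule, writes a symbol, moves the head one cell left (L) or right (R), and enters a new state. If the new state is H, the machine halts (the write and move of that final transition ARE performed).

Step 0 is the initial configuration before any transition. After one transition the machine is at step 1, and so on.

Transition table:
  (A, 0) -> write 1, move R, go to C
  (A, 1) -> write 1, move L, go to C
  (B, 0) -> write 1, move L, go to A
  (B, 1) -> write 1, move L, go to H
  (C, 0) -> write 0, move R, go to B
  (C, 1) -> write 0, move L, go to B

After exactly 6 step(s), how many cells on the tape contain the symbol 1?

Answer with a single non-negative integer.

Answer: 2

Derivation:
Step 1: in state A at pos 0, read 0 -> (A,0)->write 1,move R,goto C. Now: state=C, head=1, tape[-1..2]=0100 (head:   ^)
Step 2: in state C at pos 1, read 0 -> (C,0)->write 0,move R,goto B. Now: state=B, head=2, tape[-1..3]=01000 (head:    ^)
Step 3: in state B at pos 2, read 0 -> (B,0)->write 1,move L,goto A. Now: state=A, head=1, tape[-1..3]=01010 (head:   ^)
Step 4: in state A at pos 1, read 0 -> (A,0)->write 1,move R,goto C. Now: state=C, head=2, tape[-1..3]=01110 (head:    ^)
Step 5: in state C at pos 2, read 1 -> (C,1)->write 0,move L,goto B. Now: state=B, head=1, tape[-1..3]=01100 (head:   ^)
Step 6: in state B at pos 1, read 1 -> (B,1)->write 1,move L,goto H. Now: state=H, head=0, tape[-1..3]=01100 (head:  ^)
Cells containing 1 after step 6: {0, 1} -> 2 cell(s)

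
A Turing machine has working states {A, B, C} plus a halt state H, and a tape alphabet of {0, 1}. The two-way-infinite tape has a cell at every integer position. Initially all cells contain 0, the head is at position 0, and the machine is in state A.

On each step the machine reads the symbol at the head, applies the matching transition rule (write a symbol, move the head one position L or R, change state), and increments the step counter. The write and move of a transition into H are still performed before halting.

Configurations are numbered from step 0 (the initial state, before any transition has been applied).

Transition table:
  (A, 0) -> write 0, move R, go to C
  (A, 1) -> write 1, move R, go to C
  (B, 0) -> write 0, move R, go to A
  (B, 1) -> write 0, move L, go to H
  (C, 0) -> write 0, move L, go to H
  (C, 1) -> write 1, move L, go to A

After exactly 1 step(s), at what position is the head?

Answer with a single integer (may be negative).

Answer: 1

Derivation:
Step 1: in state A at pos 0, read 0 -> (A,0)->write 0,move R,goto C. Now: state=C, head=1, tape[-1..2]=0000 (head:   ^)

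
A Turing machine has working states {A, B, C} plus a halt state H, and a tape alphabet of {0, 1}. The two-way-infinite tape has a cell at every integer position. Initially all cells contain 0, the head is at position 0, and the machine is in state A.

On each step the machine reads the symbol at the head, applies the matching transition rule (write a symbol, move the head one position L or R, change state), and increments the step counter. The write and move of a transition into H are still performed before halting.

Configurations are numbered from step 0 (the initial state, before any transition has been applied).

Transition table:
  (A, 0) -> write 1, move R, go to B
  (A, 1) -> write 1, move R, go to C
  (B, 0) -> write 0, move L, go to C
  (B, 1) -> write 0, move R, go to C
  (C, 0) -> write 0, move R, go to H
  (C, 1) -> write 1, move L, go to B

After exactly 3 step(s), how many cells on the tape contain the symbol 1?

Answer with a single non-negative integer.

Step 1: in state A at pos 0, read 0 -> (A,0)->write 1,move R,goto B. Now: state=B, head=1, tape[-1..2]=0100 (head:   ^)
Step 2: in state B at pos 1, read 0 -> (B,0)->write 0,move L,goto C. Now: state=C, head=0, tape[-1..2]=0100 (head:  ^)
Step 3: in state C at pos 0, read 1 -> (C,1)->write 1,move L,goto B. Now: state=B, head=-1, tape[-2..2]=00100 (head:  ^)
Cells containing 1 after step 3: {0} -> 1 cell(s)

Answer: 1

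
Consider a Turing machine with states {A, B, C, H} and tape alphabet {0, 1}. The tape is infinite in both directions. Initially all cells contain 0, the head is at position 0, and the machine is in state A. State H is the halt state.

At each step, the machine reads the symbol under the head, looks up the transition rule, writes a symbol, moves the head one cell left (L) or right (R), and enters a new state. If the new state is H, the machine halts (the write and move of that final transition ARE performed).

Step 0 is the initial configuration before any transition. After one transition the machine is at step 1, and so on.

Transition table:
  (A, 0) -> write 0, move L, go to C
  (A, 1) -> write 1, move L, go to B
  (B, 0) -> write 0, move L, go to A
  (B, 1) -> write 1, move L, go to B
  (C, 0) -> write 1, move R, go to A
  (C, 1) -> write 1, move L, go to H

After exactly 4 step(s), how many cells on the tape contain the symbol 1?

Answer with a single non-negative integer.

Answer: 1

Derivation:
Step 1: in state A at pos 0, read 0 -> (A,0)->write 0,move L,goto C. Now: state=C, head=-1, tape[-2..1]=0000 (head:  ^)
Step 2: in state C at pos -1, read 0 -> (C,0)->write 1,move R,goto A. Now: state=A, head=0, tape[-2..1]=0100 (head:   ^)
Step 3: in state A at pos 0, read 0 -> (A,0)->write 0,move L,goto C. Now: state=C, head=-1, tape[-2..1]=0100 (head:  ^)
Step 4: in state C at pos -1, read 1 -> (C,1)->write 1,move L,goto H. Now: state=H, head=-2, tape[-3..1]=00100 (head:  ^)
Cells containing 1 after step 4: {-1} -> 1 cell(s)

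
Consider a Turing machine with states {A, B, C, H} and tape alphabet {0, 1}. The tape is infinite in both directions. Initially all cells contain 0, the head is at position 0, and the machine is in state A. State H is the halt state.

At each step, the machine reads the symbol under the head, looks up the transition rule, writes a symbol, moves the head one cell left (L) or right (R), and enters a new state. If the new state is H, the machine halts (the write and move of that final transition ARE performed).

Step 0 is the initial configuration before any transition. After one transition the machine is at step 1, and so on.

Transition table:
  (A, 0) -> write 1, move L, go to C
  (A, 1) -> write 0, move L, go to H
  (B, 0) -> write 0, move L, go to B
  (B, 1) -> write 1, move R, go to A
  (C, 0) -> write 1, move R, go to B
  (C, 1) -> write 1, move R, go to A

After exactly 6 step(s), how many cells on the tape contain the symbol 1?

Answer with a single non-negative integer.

Step 1: in state A at pos 0, read 0 -> (A,0)->write 1,move L,goto C. Now: state=C, head=-1, tape[-2..1]=0010 (head:  ^)
Step 2: in state C at pos -1, read 0 -> (C,0)->write 1,move R,goto B. Now: state=B, head=0, tape[-2..1]=0110 (head:   ^)
Step 3: in state B at pos 0, read 1 -> (B,1)->write 1,move R,goto A. Now: state=A, head=1, tape[-2..2]=01100 (head:    ^)
Step 4: in state A at pos 1, read 0 -> (A,0)->write 1,move L,goto C. Now: state=C, head=0, tape[-2..2]=01110 (head:   ^)
Step 5: in state C at pos 0, read 1 -> (C,1)->write 1,move R,goto A. Now: state=A, head=1, tape[-2..2]=01110 (head:    ^)
Step 6: in state A at pos 1, read 1 -> (A,1)->write 0,move L,goto H. Now: state=H, head=0, tape[-2..2]=01100 (head:   ^)
Cells containing 1 after step 6: {-1, 0} -> 2 cell(s)

Answer: 2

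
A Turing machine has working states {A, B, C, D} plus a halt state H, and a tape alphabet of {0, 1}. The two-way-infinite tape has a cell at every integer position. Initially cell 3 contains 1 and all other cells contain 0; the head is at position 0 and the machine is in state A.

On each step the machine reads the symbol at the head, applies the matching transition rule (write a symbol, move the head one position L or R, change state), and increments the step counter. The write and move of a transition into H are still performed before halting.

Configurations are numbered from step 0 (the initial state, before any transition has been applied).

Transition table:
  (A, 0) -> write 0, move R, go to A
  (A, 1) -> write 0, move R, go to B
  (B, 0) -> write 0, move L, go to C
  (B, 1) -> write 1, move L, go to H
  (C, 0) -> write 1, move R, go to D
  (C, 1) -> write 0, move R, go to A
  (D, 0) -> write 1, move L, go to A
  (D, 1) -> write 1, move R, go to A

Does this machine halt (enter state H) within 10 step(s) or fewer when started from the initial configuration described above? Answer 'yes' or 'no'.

Step 1: in state A at pos 0, read 0 -> (A,0)->write 0,move R,goto A. Now: state=A, head=1, tape[-1..4]=000010 (head:   ^)
Step 2: in state A at pos 1, read 0 -> (A,0)->write 0,move R,goto A. Now: state=A, head=2, tape[-1..4]=000010 (head:    ^)
Step 3: in state A at pos 2, read 0 -> (A,0)->write 0,move R,goto A. Now: state=A, head=3, tape[-1..4]=000010 (head:     ^)
Step 4: in state A at pos 3, read 1 -> (A,1)->write 0,move R,goto B. Now: state=B, head=4, tape[-1..5]=0000000 (head:      ^)
Step 5: in state B at pos 4, read 0 -> (B,0)->write 0,move L,goto C. Now: state=C, head=3, tape[-1..5]=0000000 (head:     ^)
Step 6: in state C at pos 3, read 0 -> (C,0)->write 1,move R,goto D. Now: state=D, head=4, tape[-1..5]=0000100 (head:      ^)
Step 7: in state D at pos 4, read 0 -> (D,0)->write 1,move L,goto A. Now: state=A, head=3, tape[-1..5]=0000110 (head:     ^)
Step 8: in state A at pos 3, read 1 -> (A,1)->write 0,move R,goto B. Now: state=B, head=4, tape[-1..5]=0000010 (head:      ^)
Step 9: in state B at pos 4, read 1 -> (B,1)->write 1,move L,goto H. Now: state=H, head=3, tape[-1..5]=0000010 (head:     ^)
State H reached at step 9; 9 <= 10 -> yes

Answer: yes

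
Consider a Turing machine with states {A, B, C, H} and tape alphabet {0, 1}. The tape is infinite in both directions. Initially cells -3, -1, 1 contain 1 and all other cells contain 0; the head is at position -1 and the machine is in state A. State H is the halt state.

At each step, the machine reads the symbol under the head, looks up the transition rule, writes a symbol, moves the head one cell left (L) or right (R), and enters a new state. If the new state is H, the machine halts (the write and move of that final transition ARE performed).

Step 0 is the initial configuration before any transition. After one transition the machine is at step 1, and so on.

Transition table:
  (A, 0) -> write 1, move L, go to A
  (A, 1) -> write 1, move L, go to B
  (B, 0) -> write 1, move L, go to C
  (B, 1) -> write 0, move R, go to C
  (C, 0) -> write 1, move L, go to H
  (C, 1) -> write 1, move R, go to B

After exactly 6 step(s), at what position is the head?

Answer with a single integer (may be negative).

Answer: -1

Derivation:
Step 1: in state A at pos -1, read 1 -> (A,1)->write 1,move L,goto B. Now: state=B, head=-2, tape[-4..2]=0101010 (head:   ^)
Step 2: in state B at pos -2, read 0 -> (B,0)->write 1,move L,goto C. Now: state=C, head=-3, tape[-4..2]=0111010 (head:  ^)
Step 3: in state C at pos -3, read 1 -> (C,1)->write 1,move R,goto B. Now: state=B, head=-2, tape[-4..2]=0111010 (head:   ^)
Step 4: in state B at pos -2, read 1 -> (B,1)->write 0,move R,goto C. Now: state=C, head=-1, tape[-4..2]=0101010 (head:    ^)
Step 5: in state C at pos -1, read 1 -> (C,1)->write 1,move R,goto B. Now: state=B, head=0, tape[-4..2]=0101010 (head:     ^)
Step 6: in state B at pos 0, read 0 -> (B,0)->write 1,move L,goto C. Now: state=C, head=-1, tape[-4..2]=0101110 (head:    ^)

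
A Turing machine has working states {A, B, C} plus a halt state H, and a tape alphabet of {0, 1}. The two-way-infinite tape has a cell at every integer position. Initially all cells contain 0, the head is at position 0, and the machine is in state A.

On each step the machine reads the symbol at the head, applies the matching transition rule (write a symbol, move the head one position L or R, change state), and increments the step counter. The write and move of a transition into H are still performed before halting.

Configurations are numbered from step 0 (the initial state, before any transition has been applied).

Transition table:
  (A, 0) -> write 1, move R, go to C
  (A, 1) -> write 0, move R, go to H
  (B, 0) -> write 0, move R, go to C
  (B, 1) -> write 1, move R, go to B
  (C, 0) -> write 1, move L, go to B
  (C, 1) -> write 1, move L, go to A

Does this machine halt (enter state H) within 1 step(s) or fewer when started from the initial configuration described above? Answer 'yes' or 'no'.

Answer: no

Derivation:
Step 1: in state A at pos 0, read 0 -> (A,0)->write 1,move R,goto C. Now: state=C, head=1, tape[-1..2]=0100 (head:   ^)
After 1 step(s): state = C (not H) -> not halted within 1 -> no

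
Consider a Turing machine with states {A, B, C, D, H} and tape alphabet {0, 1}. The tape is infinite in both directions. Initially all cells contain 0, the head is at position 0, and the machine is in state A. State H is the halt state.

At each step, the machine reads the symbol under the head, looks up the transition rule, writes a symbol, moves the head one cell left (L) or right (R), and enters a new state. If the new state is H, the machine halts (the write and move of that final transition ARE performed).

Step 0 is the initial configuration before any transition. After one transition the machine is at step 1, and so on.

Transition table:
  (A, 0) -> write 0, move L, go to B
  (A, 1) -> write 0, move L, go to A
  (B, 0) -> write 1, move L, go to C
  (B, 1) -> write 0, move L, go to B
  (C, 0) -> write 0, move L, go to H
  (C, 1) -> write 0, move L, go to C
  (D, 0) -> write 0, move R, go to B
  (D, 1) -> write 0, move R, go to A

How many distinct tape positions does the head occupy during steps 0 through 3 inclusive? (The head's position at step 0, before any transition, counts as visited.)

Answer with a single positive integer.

Answer: 4

Derivation:
Step 1: in state A at pos 0, read 0 -> (A,0)->write 0,move L,goto B. Now: state=B, head=-1, tape[-2..1]=0000 (head:  ^)
Step 2: in state B at pos -1, read 0 -> (B,0)->write 1,move L,goto C. Now: state=C, head=-2, tape[-3..1]=00100 (head:  ^)
Step 3: in state C at pos -2, read 0 -> (C,0)->write 0,move L,goto H. Now: state=H, head=-3, tape[-4..1]=000100 (head:  ^)
Head positions at steps 0..3: starting at 0, distinct positions visited = {-3, -2, -1, 0} -> 4 position(s)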